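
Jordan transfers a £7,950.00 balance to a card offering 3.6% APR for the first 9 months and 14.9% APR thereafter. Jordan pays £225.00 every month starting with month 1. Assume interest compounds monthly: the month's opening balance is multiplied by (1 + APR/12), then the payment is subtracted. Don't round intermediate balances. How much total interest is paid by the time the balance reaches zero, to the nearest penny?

Promo months 1–9 at r₀ = 3.6%/12 = 0.003; months 10+ at r₁ = 14.9%/12 = 0.0124167.
After month 9: iterate B ← B·(1+r₀) − £225.00 for 9 months → £6,117.77.
Then at r₁ with £225.00/mo: n₂ = −ln(1 − r₁·B/P)/ln(1+r₁) ≈ 33.38 → 34 more payments.
Total paid = 42·£225.00 + £85.56 = £9,535.56; interest = £9,535.56 − £7,950.00 = £1,585.56.

£1,585.56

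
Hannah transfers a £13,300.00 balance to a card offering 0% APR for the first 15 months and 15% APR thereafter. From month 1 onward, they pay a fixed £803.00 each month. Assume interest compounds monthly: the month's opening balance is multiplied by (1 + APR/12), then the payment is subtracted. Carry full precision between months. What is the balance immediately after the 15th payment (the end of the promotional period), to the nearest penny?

£1,255.00

Promo months 1–15 at r₀ = 0%/12 = 0; months 16+ at r₁ = 15%/12 = 0.0125.
After month 15 (no interest yet): B = £13,300.00 − 15·£803.00 = £1,255.00.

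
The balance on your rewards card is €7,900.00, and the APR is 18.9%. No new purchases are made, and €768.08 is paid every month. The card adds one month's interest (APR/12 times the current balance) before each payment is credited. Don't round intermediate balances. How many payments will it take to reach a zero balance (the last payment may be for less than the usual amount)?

12 payments

Monthly rate r = 18.9%/12 = 1.575% = 0.01575.
Recurrence: B ← B·(1+r) − €768.08.
Month 1: interest €124.42; balance after payment €7,256.35.
Month 2: interest €114.29; balance after payment €6,602.55.
Closed form: n = −ln(1 − rB₀/P)/ln(1+r) = −ln(0.83801)/ln(1.01575) ≈ 11.309, so the balance reaches zero during payment 12.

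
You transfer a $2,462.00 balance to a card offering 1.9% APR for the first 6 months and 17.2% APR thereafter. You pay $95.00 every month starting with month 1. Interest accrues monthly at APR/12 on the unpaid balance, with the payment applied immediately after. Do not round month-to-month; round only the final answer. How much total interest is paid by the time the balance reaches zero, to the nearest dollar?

$382

Promo months 1–6 at r₀ = 1.9%/12 = 0.00158333; months 7+ at r₁ = 17.2%/12 = 0.0143333.
After month 6: iterate B ← B·(1+r₀) − $95.00 for 6 months → $1,913.22.
Then at r₁ with $95.00/mo: n₂ = −ln(1 − r₁·B/P)/ln(1+r₁) ≈ 23.93 → 24 more payments.
Total paid = 29·$95.00 + $88.69 = $2,843.69; interest = $2,843.69 − $2,462.00 = $381.69.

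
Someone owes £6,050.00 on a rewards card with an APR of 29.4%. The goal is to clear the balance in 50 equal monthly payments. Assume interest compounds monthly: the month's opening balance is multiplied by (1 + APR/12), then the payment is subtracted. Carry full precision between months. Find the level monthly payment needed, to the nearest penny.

£211.19

Monthly rate r = 29.4%/12 = 2.45% = 0.0245.
Level-payment amortization: P = B₀·r / (1 − (1+r)^(−n)) = 6050.00·0.0245 / (1 − 1.0245^(−50)).
Denominator 1 − (1+r)^(−50) = 0.70187262.
P = 148.225 / 0.70187262 ≈ 211.19.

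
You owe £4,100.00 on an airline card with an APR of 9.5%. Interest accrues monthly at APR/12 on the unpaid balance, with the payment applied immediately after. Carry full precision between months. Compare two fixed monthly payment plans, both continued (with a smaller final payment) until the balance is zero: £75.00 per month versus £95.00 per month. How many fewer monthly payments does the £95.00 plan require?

Monthly rate r = 9.5%/12 = 0.791667% = 0.00791667.
At £75.00/mo: n = ⌈−ln(1 − rB₀/P)/ln(1+r)⌉ = 72 payments (last £67.88); total interest = total paid − £4,100.00 = £1,292.88.
At £95.00/mo: 54 payments (last £1.36); total interest £936.36.
Payments saved = 72 − 54 = 18.

18 fewer payments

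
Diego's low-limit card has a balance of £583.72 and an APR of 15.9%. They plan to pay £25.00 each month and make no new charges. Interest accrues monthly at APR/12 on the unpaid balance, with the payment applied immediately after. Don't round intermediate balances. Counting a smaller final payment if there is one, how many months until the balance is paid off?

Monthly rate r = 15.9%/12 = 1.325% = 0.01325.
Recurrence: B ← B·(1+r) − £25.00.
Month 1: interest £7.73; balance after payment £566.45.
Month 2: interest £7.51; balance after payment £548.96.
Closed form: n = −ln(1 − rB₀/P)/ln(1+r) = −ln(0.69063)/ln(1.01325) ≈ 28.121, so the balance reaches zero during payment 29.

29 payments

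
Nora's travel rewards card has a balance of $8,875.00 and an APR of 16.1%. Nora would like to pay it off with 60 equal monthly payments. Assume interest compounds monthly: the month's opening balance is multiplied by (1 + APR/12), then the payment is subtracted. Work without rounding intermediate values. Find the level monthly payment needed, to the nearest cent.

$216.29

Monthly rate r = 16.1%/12 = 1.34167% = 0.0134167.
Level-payment amortization: P = B₀·r / (1 − (1+r)^(−n)) = 8875.00·0.0134167 / (1 − 1.01342^(−60)).
Denominator 1 − (1+r)^(−60) = 0.55051267.
P = 119.073 / 0.55051267 ≈ 216.29.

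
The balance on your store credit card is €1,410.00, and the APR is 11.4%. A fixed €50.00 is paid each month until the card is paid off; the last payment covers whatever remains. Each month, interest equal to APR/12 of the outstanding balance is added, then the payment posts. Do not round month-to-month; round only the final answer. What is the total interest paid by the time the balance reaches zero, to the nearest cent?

€239.04

Monthly rate r = 11.4%/12 = 0.95% = 0.0095.
Payoff takes n = ⌈−ln(1 − rB₀/P)/ln(1+r)⌉ = ⌈32.981⌉ = 33 payments; the last is €49.04.
Total paid = 32·€50.00 + €49.04 = €1,649.04.
Total interest = total paid − principal = €1,649.04 − €1,410.00 = €239.04.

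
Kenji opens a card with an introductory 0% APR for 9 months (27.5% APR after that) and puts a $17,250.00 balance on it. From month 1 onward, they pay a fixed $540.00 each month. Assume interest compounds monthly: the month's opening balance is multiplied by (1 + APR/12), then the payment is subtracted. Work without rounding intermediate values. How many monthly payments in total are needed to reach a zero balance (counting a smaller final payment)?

Promo months 1–9 at r₀ = 0%/12 = 0; months 10+ at r₁ = 27.5%/12 = 0.0229167.
After month 9 (no interest yet): B = $17,250.00 − 9·$540.00 = $12,390.00.
Then at r₁ with $540.00/mo: n₂ = −ln(1 − r₁·B/P)/ln(1+r₁) ≈ 32.93 → 33 more payments.

42 payments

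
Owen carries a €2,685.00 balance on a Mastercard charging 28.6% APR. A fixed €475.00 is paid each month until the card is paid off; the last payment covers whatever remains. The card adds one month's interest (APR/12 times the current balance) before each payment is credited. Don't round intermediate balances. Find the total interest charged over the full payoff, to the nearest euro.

€234

Monthly rate r = 28.6%/12 = 2.38333% = 0.0238333.
Payoff takes n = ⌈−ln(1 − rB₀/P)/ln(1+r)⌉ = ⌈6.144⌉ = 7 payments; the last is €68.87.
Total paid = 6·€475.00 + €68.87 = €2,918.87.
Total interest = total paid − principal = €2,918.87 − €2,685.00 = €233.87.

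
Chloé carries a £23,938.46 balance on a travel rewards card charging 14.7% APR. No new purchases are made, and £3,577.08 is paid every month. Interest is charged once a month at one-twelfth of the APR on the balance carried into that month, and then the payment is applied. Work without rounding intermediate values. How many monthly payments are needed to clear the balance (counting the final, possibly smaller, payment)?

8 payments

Monthly rate r = 14.7%/12 = 1.225% = 0.01225.
Recurrence: B ← B·(1+r) − £3,577.08.
Month 1: interest £293.25; balance after payment £20,654.63.
Month 2: interest £253.02; balance after payment £17,330.57.
Closed form: n = −ln(1 − rB₀/P)/ln(1+r) = −ln(0.91802)/ln(1.01225) ≈ 7.025, so the balance reaches zero during payment 8.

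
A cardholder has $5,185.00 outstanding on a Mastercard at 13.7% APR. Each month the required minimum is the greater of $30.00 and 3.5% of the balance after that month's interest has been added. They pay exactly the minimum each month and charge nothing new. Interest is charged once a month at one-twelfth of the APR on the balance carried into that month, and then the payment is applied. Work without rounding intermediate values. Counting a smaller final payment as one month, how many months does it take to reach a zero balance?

Monthly rate r = 13.7%/12 = 1.14167% = 0.0114167.
While 3.5% of the post-interest balance exceeds $30.00, each month B ← (B·(1+r))·(1 − 0.035), i.e. B shrinks by the factor (1+r)·0.965 = 0.97602.
This holds for months 1–75. Entering month 76 the balance is $839.57; 3.5% of the post-interest balance is now below $30.00, so the flat $30.00 minimum applies from here.
From month 76 a fixed $30.00 at rate r clears $839.57 in 34 more payments. Total: 75 + 34 = 109 months.

109 months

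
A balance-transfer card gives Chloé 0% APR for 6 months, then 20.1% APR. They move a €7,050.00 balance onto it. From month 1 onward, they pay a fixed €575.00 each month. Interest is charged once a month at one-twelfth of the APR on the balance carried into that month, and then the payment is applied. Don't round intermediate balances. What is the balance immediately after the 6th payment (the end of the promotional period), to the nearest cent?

Promo months 1–6 at r₀ = 0%/12 = 0; months 7+ at r₁ = 20.1%/12 = 0.01675.
After month 6 (no interest yet): B = €7,050.00 − 6·€575.00 = €3,600.00.

€3,600.00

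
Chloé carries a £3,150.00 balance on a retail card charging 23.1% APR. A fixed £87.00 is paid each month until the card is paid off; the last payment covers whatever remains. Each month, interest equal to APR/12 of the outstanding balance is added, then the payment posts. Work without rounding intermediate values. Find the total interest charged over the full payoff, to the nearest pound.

£2,298

Monthly rate r = 23.1%/12 = 1.925% = 0.01925.
Payoff takes n = ⌈−ln(1 − rB₀/P)/ln(1+r)⌉ = ⌈62.619⌉ = 63 payments; the last is £54.07.
Total paid = 62·£87.00 + £54.07 = £5,448.07.
Total interest = total paid − principal = £5,448.07 − £3,150.00 = £2,298.07.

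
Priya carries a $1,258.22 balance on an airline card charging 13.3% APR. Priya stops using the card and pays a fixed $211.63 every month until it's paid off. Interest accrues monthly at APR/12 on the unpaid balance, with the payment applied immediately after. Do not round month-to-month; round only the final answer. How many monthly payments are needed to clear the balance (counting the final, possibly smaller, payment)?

7 months

Monthly rate r = 13.3%/12 = 1.10833% = 0.0110833.
Recurrence: B ← B·(1+r) − $211.63.
Month 1: interest $13.95; balance after payment $1,060.54.
Month 2: interest $11.75; balance after payment $860.66.
Closed form: n = −ln(1 − rB₀/P)/ln(1+r) = −ln(0.93411)/ln(1.01108) ≈ 6.184, so the balance reaches zero during payment 7.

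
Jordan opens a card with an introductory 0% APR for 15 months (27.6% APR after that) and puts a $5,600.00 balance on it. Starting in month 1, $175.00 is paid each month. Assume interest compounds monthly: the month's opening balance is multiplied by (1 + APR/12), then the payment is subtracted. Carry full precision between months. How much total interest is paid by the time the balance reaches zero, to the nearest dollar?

Promo months 1–15 at r₀ = 0%/12 = 0; months 16+ at r₁ = 27.6%/12 = 0.023.
After month 15 (no interest yet): B = $5,600.00 − 15·$175.00 = $2,975.00.
Then at r₁ with $175.00/mo: n₂ = −ln(1 − r₁·B/P)/ln(1+r₁) ≈ 21.81 → 22 more payments.
Total paid = 36·$175.00 + $141.97 = $6,441.97; interest = $6,441.97 − $5,600.00 = $841.97.

$842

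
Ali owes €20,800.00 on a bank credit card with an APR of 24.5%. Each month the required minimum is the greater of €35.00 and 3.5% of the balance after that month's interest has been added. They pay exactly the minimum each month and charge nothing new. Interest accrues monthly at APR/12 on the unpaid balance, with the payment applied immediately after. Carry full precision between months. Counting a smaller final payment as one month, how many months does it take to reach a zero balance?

Monthly rate r = 24.5%/12 = 2.04167% = 0.0204167.
While 3.5% of the post-interest balance exceeds €35.00, each month B ← (B·(1+r))·(1 − 0.035), i.e. B shrinks by the factor (1+r)·0.965 = 0.9847.
This holds for months 1–199. Entering month 200 the balance is €967.68; 3.5% of the post-interest balance is now below €35.00, so the flat €35.00 minimum applies from here.
From month 200 a fixed €35.00 at rate r clears €967.68 in 42 more payments. Total: 199 + 42 = 241 months.

241 months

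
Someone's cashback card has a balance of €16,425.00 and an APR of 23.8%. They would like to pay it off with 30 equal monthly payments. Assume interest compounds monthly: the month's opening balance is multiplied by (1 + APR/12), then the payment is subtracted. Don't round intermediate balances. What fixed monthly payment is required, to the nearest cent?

€731.70

Monthly rate r = 23.8%/12 = 1.98333% = 0.0198333.
Level-payment amortization: P = B₀·r / (1 − (1+r)^(−n)) = 16425.00·0.0198333 / (1 − 1.01983^(−30)).
Denominator 1 − (1+r)^(−30) = 0.445216015.
P = 325.763 / 0.445216015 ≈ 731.70.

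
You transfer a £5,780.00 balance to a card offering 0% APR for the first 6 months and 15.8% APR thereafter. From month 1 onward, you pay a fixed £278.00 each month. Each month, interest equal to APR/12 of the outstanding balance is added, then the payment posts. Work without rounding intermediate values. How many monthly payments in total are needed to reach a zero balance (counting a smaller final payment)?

23 months

Promo months 1–6 at r₀ = 0%/12 = 0; months 7+ at r₁ = 15.8%/12 = 0.0131667.
After month 6 (no interest yet): B = £5,780.00 − 6·£278.00 = £4,112.00.
Then at r₁ with £278.00/mo: n₂ = −ln(1 − r₁·B/P)/ln(1+r₁) ≈ 16.56 → 17 more payments.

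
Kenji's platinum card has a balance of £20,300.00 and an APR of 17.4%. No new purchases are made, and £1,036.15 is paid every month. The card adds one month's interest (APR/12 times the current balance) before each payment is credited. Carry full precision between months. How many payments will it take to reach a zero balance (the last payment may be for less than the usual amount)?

Monthly rate r = 17.4%/12 = 1.45% = 0.0145.
Recurrence: B ← B·(1+r) − £1,036.15.
Month 1: interest £294.35; balance after payment £19,558.20.
Month 2: interest £283.59; balance after payment £18,805.64.
Closed form: n = −ln(1 − rB₀/P)/ln(1+r) = −ln(0.71592)/ln(1.0145) ≈ 23.214, so the balance reaches zero during payment 24.

24 months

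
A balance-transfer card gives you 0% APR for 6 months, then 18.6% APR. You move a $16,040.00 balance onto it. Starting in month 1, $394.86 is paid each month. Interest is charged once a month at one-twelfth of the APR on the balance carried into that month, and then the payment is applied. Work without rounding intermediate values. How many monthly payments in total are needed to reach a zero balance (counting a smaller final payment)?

57 payments

Promo months 1–6 at r₀ = 0%/12 = 0; months 7+ at r₁ = 18.6%/12 = 0.0155.
After month 6 (no interest yet): B = $16,040.00 − 6·$394.86 = $13,670.84.
Then at r₁ with $394.86/mo: n₂ = −ln(1 − r₁·B/P)/ln(1+r₁) ≈ 50.01 → 51 more payments.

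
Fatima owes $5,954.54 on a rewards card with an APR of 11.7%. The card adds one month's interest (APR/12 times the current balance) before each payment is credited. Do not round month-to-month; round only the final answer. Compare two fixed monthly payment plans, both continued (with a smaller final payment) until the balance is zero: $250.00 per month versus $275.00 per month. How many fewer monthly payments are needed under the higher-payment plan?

3 fewer payments

Monthly rate r = 11.7%/12 = 0.975% = 0.00975.
At $250.00/mo: n = ⌈−ln(1 − rB₀/P)/ln(1+r)⌉ = 28 payments (last $59.13); total interest = total paid − $5,954.54 = $854.59.
At $275.00/mo: 25 payments (last $121.32); total interest $766.78.
Payments saved = 28 − 25 = 3.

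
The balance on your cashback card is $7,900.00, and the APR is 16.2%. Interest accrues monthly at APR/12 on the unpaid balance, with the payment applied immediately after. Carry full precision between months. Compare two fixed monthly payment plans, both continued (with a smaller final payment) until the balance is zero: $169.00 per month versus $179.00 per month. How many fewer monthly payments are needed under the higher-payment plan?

Monthly rate r = 16.2%/12 = 1.35% = 0.0135.
At $169.00/mo: n = ⌈−ln(1 − rB₀/P)/ln(1+r)⌉ = 75 payments (last $60.98); total interest = total paid − $7,900.00 = $4,666.98.
At $179.00/mo: 68 payments (last $99.36); total interest $4,192.36.
Payments saved = 75 − 68 = 7.

7 fewer payments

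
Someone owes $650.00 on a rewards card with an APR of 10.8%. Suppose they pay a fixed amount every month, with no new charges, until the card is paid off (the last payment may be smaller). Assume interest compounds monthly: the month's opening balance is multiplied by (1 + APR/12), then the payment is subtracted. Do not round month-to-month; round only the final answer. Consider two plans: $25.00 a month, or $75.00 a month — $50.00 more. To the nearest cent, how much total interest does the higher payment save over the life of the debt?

$64.02

Monthly rate r = 10.8%/12 = 0.9% = 0.009.
At $25.00/mo: n = ⌈−ln(1 − rB₀/P)/ln(1+r)⌉ = 30 payments (last $18.83); total interest = total paid − $650.00 = $93.83.
At $75.00/mo: 10 payments (last $4.81); total interest $29.81.
Interest saved = $93.83 − $29.81 = $64.02.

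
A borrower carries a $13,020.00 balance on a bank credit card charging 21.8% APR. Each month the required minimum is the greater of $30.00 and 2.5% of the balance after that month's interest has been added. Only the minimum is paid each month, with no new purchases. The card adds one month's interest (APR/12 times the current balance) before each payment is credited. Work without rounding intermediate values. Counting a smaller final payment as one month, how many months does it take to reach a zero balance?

Monthly rate r = 21.8%/12 = 1.81667% = 0.0181667.
While 2.5% of the post-interest balance exceeds $30.00, each month B ← (B·(1+r))·(1 − 0.025), i.e. B shrinks by the factor (1+r)·0.975 = 0.99271.
This holds for months 1–329. Entering month 330 the balance is $1,173.65; 2.5% of the post-interest balance is now below $30.00, so the flat $30.00 minimum applies from here.
From month 330 a fixed $30.00 at rate r clears $1,173.65 in 69 more payments. Total: 329 + 69 = 398 months.

398 months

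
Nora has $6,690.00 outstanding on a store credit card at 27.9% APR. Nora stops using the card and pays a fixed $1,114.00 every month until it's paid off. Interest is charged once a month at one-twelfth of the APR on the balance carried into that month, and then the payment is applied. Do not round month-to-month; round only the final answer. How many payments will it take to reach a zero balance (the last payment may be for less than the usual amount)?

7 payments

Monthly rate r = 27.9%/12 = 2.325% = 0.02325.
Recurrence: B ← B·(1+r) − $1,114.00.
Month 1: interest $155.54; balance after payment $5,731.54.
Month 2: interest $133.26; balance after payment $4,750.80.
Closed form: n = −ln(1 − rB₀/P)/ln(1+r) = −ln(0.86037)/ln(1.02325) ≈ 6.543, so the balance reaches zero during payment 7.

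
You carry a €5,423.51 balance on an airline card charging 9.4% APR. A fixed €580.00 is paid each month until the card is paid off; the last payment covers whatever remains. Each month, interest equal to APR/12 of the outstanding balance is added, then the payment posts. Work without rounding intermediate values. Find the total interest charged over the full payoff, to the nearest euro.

Monthly rate r = 9.4%/12 = 0.783333% = 0.00783333.
Payoff takes n = ⌈−ln(1 − rB₀/P)/ln(1+r)⌉ = ⌈9.749⌉ = 10 payments; the last is €434.86.
Total paid = 9·€580.00 + €434.86 = €5,654.86.
Total interest = total paid − principal = €5,654.86 − €5,423.51 = €231.35.

€231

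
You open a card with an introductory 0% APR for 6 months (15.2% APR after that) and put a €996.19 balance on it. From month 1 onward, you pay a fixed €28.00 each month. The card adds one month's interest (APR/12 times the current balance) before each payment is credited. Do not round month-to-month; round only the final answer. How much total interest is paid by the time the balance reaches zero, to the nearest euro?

€216

Promo months 1–6 at r₀ = 0%/12 = 0; months 7+ at r₁ = 15.2%/12 = 0.0126667.
After month 6 (no interest yet): B = €996.19 − 6·€28.00 = €828.19.
Then at r₁ with €28.00/mo: n₂ = −ln(1 − r₁·B/P)/ln(1+r₁) ≈ 37.30 → 38 more payments.
Total paid = 43·€28.00 + €8.34 = €1,212.34; interest = €1,212.34 − €996.19 = €216.15.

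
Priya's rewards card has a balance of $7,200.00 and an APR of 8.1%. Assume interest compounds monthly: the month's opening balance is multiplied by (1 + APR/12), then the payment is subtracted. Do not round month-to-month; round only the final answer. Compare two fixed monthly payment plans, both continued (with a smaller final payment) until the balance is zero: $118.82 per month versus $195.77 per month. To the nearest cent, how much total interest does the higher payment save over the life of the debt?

Monthly rate r = 8.1%/12 = 0.675% = 0.00675.
At $118.82/mo: n = ⌈−ln(1 − rB₀/P)/ln(1+r)⌉ = 79 payments (last $22.06); total interest = total paid − $7,200.00 = $2,090.02.
At $195.77/mo: 43 payments (last $81.78); total interest $1,104.12.
Interest saved = $2,090.02 − $1,104.12 = $985.90.

$985.90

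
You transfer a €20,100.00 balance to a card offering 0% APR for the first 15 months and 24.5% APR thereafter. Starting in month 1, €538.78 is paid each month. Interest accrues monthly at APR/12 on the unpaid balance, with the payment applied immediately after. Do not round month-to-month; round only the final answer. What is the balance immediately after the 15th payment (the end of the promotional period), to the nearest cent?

€12,018.30

Promo months 1–15 at r₀ = 0%/12 = 0; months 16+ at r₁ = 24.5%/12 = 0.0204167.
After month 15 (no interest yet): B = €20,100.00 − 15·€538.78 = €12,018.30.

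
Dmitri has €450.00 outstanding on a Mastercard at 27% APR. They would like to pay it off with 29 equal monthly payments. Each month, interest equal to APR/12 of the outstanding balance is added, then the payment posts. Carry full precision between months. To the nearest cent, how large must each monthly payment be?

Monthly rate r = 27%/12 = 2.25% = 0.0225.
Level-payment amortization: P = B₀·r / (1 − (1+r)^(−n)) = 450.00·0.0225 / (1 − 1.0225^(−29)).
Denominator 1 − (1+r)^(−29) = 0.47547787.
P = 10.125 / 0.47547787 ≈ 21.29.

€21.29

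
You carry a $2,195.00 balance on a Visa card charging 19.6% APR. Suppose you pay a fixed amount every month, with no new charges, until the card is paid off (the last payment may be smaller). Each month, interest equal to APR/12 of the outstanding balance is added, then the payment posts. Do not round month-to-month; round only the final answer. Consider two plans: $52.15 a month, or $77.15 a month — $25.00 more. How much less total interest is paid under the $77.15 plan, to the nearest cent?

Monthly rate r = 19.6%/12 = 1.63333% = 0.0163333.
At $52.15/mo: n = ⌈−ln(1 − rB₀/P)/ln(1+r)⌉ = 72 payments (last $41.15); total interest = total paid − $2,195.00 = $1,548.80.
At $77.15/mo: 39 payments (last $44.33); total interest $781.03.
Interest saved = $1,548.80 − $781.03 = $767.77.

$767.77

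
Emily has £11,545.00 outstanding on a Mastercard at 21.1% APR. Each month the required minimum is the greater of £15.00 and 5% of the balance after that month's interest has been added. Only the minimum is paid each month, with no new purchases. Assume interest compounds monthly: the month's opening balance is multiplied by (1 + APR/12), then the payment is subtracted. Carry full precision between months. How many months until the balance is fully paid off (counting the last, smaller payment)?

133 months

Monthly rate r = 21.1%/12 = 1.75833% = 0.0175833.
While 5% of the post-interest balance exceeds £15.00, each month B ← (B·(1+r))·(1 − 0.05), i.e. B shrinks by the factor (1+r)·0.95 = 0.9667.
This holds for months 1–109. Entering month 110 the balance is £288.00; 5% of the post-interest balance is now below £15.00, so the flat £15.00 minimum applies from here.
From month 110 a fixed £15.00 at rate r clears £288.00 in 24 more payments. Total: 109 + 24 = 133 months.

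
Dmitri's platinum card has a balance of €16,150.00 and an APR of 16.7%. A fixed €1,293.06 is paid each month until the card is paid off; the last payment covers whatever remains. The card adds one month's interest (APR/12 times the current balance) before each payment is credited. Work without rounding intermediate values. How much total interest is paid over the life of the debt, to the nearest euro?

€1,715

Monthly rate r = 16.7%/12 = 1.39167% = 0.0139167.
Payoff takes n = ⌈−ln(1 − rB₀/P)/ln(1+r)⌉ = ⌈13.815⌉ = 14 payments; the last is €1,055.58.
Total paid = 13·€1,293.06 + €1,055.58 = €17,865.36.
Total interest = total paid − principal = €17,865.36 − €16,150.00 = €1,715.36.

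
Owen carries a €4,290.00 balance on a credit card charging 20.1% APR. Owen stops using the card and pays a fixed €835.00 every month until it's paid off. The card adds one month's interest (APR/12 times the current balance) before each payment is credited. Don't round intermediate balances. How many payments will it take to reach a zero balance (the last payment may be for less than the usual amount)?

Monthly rate r = 20.1%/12 = 1.675% = 0.01675.
Recurrence: B ← B·(1+r) − €835.00.
Month 1: interest €71.86; balance after payment €3,526.86.
Month 2: interest €59.07; balance after payment €2,750.93.
Month 3: interest €46.08; balance after payment €1,962.01.
Month 4: interest €32.86; balance after payment €1,159.87.
Month 5: interest €19.43; balance after payment €344.30.
Month 6: interest €5.77; balance after payment €0.00.

6 payments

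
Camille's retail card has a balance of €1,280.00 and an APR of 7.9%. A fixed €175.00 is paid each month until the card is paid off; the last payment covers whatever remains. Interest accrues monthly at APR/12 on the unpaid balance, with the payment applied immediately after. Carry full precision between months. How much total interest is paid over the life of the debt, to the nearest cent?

Monthly rate r = 7.9%/12 = 0.658333% = 0.00658333.
Payoff takes n = ⌈−ln(1 − rB₀/P)/ln(1+r)⌉ = ⌈7.521⌉ = 8 payments; the last is €91.30.
Total paid = 7·€175.00 + €91.30 = €1,316.30.
Total interest = total paid − principal = €1,316.30 − €1,280.00 = €36.30.

€36.30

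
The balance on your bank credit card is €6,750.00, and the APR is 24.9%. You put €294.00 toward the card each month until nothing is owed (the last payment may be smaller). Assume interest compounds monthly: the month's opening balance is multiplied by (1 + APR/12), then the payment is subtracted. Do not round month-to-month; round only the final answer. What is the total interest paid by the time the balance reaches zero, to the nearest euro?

Monthly rate r = 24.9%/12 = 2.075% = 0.02075.
Payoff takes n = ⌈−ln(1 − rB₀/P)/ln(1+r)⌉ = ⌈31.505⌉ = 32 payments; the last is €149.14.
Total paid = 31·€294.00 + €149.14 = €9,263.14.
Total interest = total paid − principal = €9,263.14 − €6,750.00 = €2,513.14.

€2,513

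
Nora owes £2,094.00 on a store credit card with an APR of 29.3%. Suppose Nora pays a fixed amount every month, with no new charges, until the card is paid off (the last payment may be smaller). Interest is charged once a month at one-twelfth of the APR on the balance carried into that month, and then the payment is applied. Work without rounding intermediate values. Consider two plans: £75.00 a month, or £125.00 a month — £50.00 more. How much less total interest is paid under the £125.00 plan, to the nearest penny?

Monthly rate r = 29.3%/12 = 2.44167% = 0.0244167.
At £75.00/mo: n = ⌈−ln(1 − rB₀/P)/ln(1+r)⌉ = 48 payments (last £34.44); total interest = total paid − £2,094.00 = £1,465.44.
At £125.00/mo: 22 payments (last £100.74); total interest £631.74.
Interest saved = £1,465.44 − £631.74 = £833.70.

£833.70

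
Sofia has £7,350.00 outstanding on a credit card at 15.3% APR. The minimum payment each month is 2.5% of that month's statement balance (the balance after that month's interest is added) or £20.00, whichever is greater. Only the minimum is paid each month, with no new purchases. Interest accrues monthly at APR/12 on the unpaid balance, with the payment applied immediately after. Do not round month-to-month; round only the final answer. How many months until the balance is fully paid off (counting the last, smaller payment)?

232 months

Monthly rate r = 15.3%/12 = 1.275% = 0.01275.
While 2.5% of the post-interest balance exceeds £20.00, each month B ← (B·(1+r))·(1 − 0.025), i.e. B shrinks by the factor (1+r)·0.975 = 0.98743.
This holds for months 1–177. Entering month 178 the balance is £783.43; 2.5% of the post-interest balance is now below £20.00, so the flat £20.00 minimum applies from here.
From month 178 a fixed £20.00 at rate r clears £783.43 in 55 more payments. Total: 177 + 55 = 232 months.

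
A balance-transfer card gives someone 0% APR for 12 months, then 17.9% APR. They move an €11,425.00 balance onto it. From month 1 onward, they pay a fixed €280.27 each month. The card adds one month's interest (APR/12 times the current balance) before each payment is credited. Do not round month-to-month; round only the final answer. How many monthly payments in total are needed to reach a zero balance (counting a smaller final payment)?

50 payments

Promo months 1–12 at r₀ = 0%/12 = 0; months 13+ at r₁ = 17.9%/12 = 0.0149167.
After month 12 (no interest yet): B = €11,425.00 − 12·€280.27 = €8,061.76.
Then at r₁ with €280.27/mo: n₂ = −ln(1 − r₁·B/P)/ln(1+r₁) ≈ 37.85 → 38 more payments.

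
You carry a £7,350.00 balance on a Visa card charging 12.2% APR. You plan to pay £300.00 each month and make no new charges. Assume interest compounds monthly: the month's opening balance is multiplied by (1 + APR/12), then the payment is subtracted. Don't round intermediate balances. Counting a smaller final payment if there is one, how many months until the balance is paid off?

Monthly rate r = 12.2%/12 = 1.01667% = 0.0101667.
Recurrence: B ← B·(1+r) − £300.00.
Month 1: interest £74.72; balance after payment £7,124.73.
Month 2: interest £72.43; balance after payment £6,897.16.
Closed form: n = −ln(1 − rB₀/P)/ln(1+r) = −ln(0.75092)/ln(1.01017) ≈ 28.319, so the balance reaches zero during payment 29.

29 payments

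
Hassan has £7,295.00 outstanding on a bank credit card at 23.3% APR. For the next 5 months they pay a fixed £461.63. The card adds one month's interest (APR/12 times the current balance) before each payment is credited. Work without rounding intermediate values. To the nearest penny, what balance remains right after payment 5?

Monthly rate r = 23.3%/12 = 1.94167% = 0.0194167.
Each month: B ← B·(1+r) − £461.63.
Month 1: interest £141.64; balance after payment £6,975.01.
Month 2: interest £135.43; balance after payment £6,648.82.
Month 3: interest £129.10; balance after payment £6,316.28.
Month 4: interest £122.64; balance after payment £5,977.30.
Month 5: interest £116.06; balance after payment £5,631.72.

£5,631.72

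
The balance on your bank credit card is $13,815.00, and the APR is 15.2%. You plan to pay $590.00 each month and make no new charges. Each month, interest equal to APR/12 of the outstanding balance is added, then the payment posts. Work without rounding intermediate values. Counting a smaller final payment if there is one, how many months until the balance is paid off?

Monthly rate r = 15.2%/12 = 1.26667% = 0.0126667.
Recurrence: B ← B·(1+r) − $590.00.
Month 1: interest $174.99; balance after payment $13,399.99.
Month 2: interest $169.73; balance after payment $12,979.72.
Closed form: n = −ln(1 − rB₀/P)/ln(1+r) = −ln(0.70341)/ln(1.01267) ≈ 27.951, so the balance reaches zero during payment 28.

28 payments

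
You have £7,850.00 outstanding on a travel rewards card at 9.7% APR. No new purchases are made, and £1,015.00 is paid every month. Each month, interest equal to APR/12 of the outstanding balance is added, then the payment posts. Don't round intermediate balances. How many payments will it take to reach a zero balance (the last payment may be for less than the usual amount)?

Monthly rate r = 9.7%/12 = 0.808333% = 0.00808333.
Recurrence: B ← B·(1+r) − £1,015.00.
Month 1: interest £63.45; balance after payment £6,898.45.
Month 2: interest £55.76; balance after payment £5,939.22.
Closed form: n = −ln(1 − rB₀/P)/ln(1+r) = −ln(0.93748)/ln(1.00808) ≈ 8.019, so the balance reaches zero during payment 9.

9 payments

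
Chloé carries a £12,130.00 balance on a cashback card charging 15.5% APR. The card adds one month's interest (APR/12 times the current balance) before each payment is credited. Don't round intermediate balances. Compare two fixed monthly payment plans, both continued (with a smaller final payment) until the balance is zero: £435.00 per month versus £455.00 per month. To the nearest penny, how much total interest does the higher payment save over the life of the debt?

£170.84

Monthly rate r = 15.5%/12 = 1.29167% = 0.0129167.
At £435.00/mo: n = ⌈−ln(1 − rB₀/P)/ln(1+r)⌉ = 35 payments (last £346.75); total interest = total paid − £12,130.00 = £3,006.75.
At £455.00/mo: 33 payments (last £405.91); total interest £2,835.91.
Interest saved = £3,006.75 − £2,835.91 = £170.84.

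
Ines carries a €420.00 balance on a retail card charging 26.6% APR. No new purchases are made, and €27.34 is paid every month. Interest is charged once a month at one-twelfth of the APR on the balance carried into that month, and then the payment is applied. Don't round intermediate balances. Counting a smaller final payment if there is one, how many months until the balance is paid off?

19 payments

Monthly rate r = 26.6%/12 = 2.21667% = 0.0221667.
Recurrence: B ← B·(1+r) − €27.34.
Month 1: interest €9.31; balance after payment €401.97.
Month 2: interest €8.91; balance after payment €383.54.
Closed form: n = −ln(1 − rB₀/P)/ln(1+r) = −ln(0.65947)/ln(1.02217) ≈ 18.988, so the balance reaches zero during payment 19.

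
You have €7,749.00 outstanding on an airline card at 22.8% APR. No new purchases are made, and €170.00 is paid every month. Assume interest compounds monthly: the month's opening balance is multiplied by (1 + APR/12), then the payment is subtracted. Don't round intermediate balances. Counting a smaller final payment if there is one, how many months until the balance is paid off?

Monthly rate r = 22.8%/12 = 1.9% = 0.019.
Recurrence: B ← B·(1+r) − €170.00.
Month 1: interest €147.23; balance after payment €7,726.23.
Month 2: interest €146.80; balance after payment €7,703.03.
Closed form: n = −ln(1 − rB₀/P)/ln(1+r) = −ln(0.13394)/ln(1.019) ≈ 106.812, so the balance reaches zero during payment 107.

107 payments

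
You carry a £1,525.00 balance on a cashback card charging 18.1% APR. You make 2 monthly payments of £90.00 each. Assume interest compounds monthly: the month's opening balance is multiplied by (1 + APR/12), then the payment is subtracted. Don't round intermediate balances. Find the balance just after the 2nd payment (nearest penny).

Monthly rate r = 18.1%/12 = 1.50833% = 0.0150833.
Each month: B ← B·(1+r) − £90.00.
Month 1: interest £23.00; balance after payment £1,458.00.
Month 2: interest £21.99; balance after payment £1,389.99.

£1,389.99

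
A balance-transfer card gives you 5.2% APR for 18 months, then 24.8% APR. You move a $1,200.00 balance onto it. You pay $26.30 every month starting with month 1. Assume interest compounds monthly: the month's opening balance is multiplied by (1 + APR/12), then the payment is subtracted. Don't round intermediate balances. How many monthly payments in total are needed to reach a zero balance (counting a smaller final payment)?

68 payments

Promo months 1–18 at r₀ = 5.2%/12 = 0.00433333; months 19+ at r₁ = 24.8%/12 = 0.0206667.
After month 18: iterate B ← B·(1+r₀) − $26.30 for 18 months → $805.88.
Then at r₁ with $26.30/mo: n₂ = −ln(1 − r₁·B/P)/ln(1+r₁) ≈ 49.04 → 50 more payments.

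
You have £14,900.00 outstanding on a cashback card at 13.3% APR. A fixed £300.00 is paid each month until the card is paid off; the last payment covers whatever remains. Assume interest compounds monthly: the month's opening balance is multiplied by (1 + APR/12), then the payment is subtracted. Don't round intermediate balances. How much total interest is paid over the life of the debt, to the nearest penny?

£6,862.29

Monthly rate r = 13.3%/12 = 1.10833% = 0.0110833.
Payoff takes n = ⌈−ln(1 − rB₀/P)/ln(1+r)⌉ = ⌈72.540⌉ = 73 payments; the last is £162.29.
Total paid = 72·£300.00 + £162.29 = £21,762.29.
Total interest = total paid − principal = £21,762.29 − £14,900.00 = £6,862.29.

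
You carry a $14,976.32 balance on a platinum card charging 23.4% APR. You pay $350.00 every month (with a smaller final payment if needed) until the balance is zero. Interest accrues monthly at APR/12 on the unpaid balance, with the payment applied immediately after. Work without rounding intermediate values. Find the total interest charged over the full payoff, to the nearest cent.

$17,612.15

Monthly rate r = 23.4%/12 = 1.95% = 0.0195.
Payoff takes n = ⌈−ln(1 − rB₀/P)/ln(1+r)⌉ = ⌈93.109⌉ = 94 payments; the last is $38.47.
Total paid = 93·$350.00 + $38.47 = $32,588.47.
Total interest = total paid − principal = $32,588.47 − $14,976.32 = $17,612.15.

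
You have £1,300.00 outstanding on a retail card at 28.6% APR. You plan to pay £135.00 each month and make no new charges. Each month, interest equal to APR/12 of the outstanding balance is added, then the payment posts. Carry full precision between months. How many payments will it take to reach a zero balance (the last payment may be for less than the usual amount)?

12 payments

Monthly rate r = 28.6%/12 = 2.38333% = 0.0238333.
Recurrence: B ← B·(1+r) − £135.00.
Month 1: interest £30.98; balance after payment £1,195.98.
Month 2: interest £28.50; balance after payment £1,089.49.
Closed form: n = −ln(1 − rB₀/P)/ln(1+r) = −ln(0.77049)/ln(1.02383) ≈ 11.069, so the balance reaches zero during payment 12.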